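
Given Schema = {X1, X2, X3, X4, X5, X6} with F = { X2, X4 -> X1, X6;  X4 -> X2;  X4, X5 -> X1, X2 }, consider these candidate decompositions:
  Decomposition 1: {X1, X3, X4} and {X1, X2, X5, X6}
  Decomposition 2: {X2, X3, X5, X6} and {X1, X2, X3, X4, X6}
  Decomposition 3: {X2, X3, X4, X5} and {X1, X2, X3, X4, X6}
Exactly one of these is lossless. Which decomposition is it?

Decomposition 3

Decomposition 1: common = {X1}, closure = {X1} → lossy.
Decomposition 2: common = {X2, X3, X6}, closure = {X2, X3, X6} → lossy.
Decomposition 3: common = {X2, X3, X4}, closure = {X1, X2, X3, X4, X6} → lossless.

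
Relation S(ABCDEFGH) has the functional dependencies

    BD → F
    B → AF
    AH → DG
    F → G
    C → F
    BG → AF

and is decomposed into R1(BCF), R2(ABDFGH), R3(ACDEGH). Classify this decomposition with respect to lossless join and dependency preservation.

lossy but dependency-preserving

Lossless test (chase): Rows 1 and 2 agree on B; apply B→AF and equate their AF entries. Rows 1 and 2 agree on F; apply F→G and equate their G entries. Rows 1 and 3 agree on C; apply C→F and equate their F entries. No row becomes fully distinguished — the join is lossy.
Dependency preservation: every FD's attributes lie within a single fragment, so each can be enforced locally — preserved.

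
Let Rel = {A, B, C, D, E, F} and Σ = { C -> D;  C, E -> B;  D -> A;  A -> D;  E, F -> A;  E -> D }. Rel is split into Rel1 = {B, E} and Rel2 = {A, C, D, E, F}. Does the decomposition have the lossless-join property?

Common attributes: Rel1 ∩ Rel2 = {E}.
Closure of {E}: E → D applies, adding D; D → A applies, adding A. So (E)⁺ = {A, D, E}.
The closure contains neither all of Rel1 = {B, E} nor all of Rel2 = {A, C, D, E, F}, so the common attributes are not a superkey of either fragment. The join is lossy.

No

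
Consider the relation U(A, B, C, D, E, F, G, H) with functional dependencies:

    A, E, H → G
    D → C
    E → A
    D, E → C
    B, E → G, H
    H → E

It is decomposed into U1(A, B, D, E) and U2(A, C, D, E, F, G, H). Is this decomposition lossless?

Common attributes: U1 ∩ U2 = {A, D, E}.
Closure of {A, D, E}: D → C applies, adding C. So (A, D, E)⁺ = {A, C, D, E}.
The closure contains neither all of U1 = {A, B, D, E} nor all of U2 = {A, C, D, E, F, G, H}, so the common attributes are not a superkey of either fragment. The join is lossy.

No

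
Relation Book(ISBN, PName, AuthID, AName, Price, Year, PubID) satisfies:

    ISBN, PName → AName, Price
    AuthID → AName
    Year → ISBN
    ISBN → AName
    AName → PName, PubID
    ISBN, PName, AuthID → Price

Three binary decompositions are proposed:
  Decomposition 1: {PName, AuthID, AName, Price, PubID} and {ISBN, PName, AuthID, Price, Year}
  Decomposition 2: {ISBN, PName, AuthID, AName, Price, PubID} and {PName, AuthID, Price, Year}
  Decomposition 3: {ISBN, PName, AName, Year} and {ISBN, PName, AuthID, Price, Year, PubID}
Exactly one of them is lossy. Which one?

Decomposition 1: common = {PName, AuthID, Price}, closure = {PName, AuthID, AName, Price, PubID} → lossless.
Decomposition 2: common = {PName, AuthID, Price}, closure = {PName, AuthID, AName, Price, PubID} → lossy.
Decomposition 3: common = {ISBN, PName, Year}, closure = {ISBN, PName, AName, Price, Year, PubID} → lossless.

Decomposition 2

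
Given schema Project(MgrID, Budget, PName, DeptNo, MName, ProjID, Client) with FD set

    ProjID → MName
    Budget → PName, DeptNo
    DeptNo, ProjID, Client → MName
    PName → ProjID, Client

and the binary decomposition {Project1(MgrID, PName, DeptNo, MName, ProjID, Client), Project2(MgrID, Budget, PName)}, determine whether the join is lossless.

No

Common attributes: Project1 ∩ Project2 = {MgrID, PName}.
Closure of {MgrID, PName}: PName → ProjID, Client applies, adding ProjID, Client; ProjID → MName applies, adding MName. So (MgrID, PName)⁺ = {MgrID, PName, MName, ProjID, Client}.
The closure contains neither all of Project1 = {MgrID, PName, DeptNo, MName, ProjID, Client} nor all of Project2 = {MgrID, Budget, PName}, so the common attributes are not a superkey of either fragment. The join is lossy.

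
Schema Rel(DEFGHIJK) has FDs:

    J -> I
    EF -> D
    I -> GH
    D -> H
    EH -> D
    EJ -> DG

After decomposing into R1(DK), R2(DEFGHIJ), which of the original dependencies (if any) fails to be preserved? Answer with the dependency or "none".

J → I lies within R2.
EF → D lies within R2.
I → GH lies within R2.
D → H lies within R2.
EH → D lies within R2.
EJ → DG lies within R2.
Every dependency is enforceable on the fragments, so the decomposition is dependency-preserving.

none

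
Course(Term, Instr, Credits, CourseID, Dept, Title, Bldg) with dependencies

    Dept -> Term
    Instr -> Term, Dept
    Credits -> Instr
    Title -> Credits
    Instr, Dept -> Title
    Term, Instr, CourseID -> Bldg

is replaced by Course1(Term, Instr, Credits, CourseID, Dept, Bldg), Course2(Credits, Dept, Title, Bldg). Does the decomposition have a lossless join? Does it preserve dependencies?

lossless and dependency-preserving

Lossless test: (Credits, Dept, Bldg)⁺ = {Term, Instr, Credits, Dept, Title, Bldg}, which contains all of one fragment — lossless.
Dependency preservation: Instr, Dept → Title is not contained in any single fragment, but the restricted closure of its left-hand side across the fragments still reaches the right-hand side; the remaining FDs each lie inside some fragment. All dependencies are preserved.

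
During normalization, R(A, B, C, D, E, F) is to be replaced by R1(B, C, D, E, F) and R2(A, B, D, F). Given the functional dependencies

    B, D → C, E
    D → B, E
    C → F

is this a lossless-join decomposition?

Common attributes: R1 ∩ R2 = {B, D, F}.
Closure of {B, D, F}: B, D → C, E applies, adding C, E. So (B, D, F)⁺ = {B, C, D, E, F}.
This closure contains every attribute of R1, so R1 ∩ R2 → R1. The join is lossless.

Yes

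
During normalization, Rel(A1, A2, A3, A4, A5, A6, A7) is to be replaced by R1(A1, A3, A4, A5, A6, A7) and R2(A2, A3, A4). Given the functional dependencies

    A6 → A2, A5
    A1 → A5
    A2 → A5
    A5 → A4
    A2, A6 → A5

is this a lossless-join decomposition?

Common attributes: R1 ∩ R2 = {A3, A4}.
No dependency enlarges {A3, A4}, so (A3, A4)⁺ = {A3, A4}.
The closure contains neither all of R1 = {A1, A3, A4, A5, A6, A7} nor all of R2 = {A2, A3, A4}, so the common attributes are not a superkey of either fragment. The join is lossy.

No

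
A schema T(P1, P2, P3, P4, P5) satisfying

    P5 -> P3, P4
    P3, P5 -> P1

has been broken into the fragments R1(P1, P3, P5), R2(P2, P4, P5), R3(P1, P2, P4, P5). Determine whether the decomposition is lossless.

Chase test. Columns are P1, P2, P3, P4, P5; row i has aⱼ where attribute j ∈ Ri, else bᵢⱼ.
Initial tableau (one row per fragment):
  row 1: a1 b12 a3 b14 a5
  row 2: b21 a2 b23 a4 a5
  row 3: a1 a2 b33 a4 a5
Rows 1 and 2 agree on P5; apply P5→P3, P4 and equate their P3, P4 entries.
Rows 1 and 3 agree on P5; apply P5→P3, P4 and equate their P3, P4 entries.
Rows 1 and 2 agree on P3, P5; apply P3, P5→P1 and equate their P1 entries.
Row 2 is now all distinguished symbols — the join is lossless.

Yes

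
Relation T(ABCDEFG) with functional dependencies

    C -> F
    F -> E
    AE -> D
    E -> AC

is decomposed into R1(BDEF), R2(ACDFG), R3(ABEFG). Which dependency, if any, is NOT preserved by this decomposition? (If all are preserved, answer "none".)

C → F lies within R2.
F → E lies within R1.
AE → D: restricted closure across fragments reaches D.
E → AC: restricted closure across fragments reaches AC.
Every dependency is enforceable on the fragments, so the decomposition is dependency-preserving.

none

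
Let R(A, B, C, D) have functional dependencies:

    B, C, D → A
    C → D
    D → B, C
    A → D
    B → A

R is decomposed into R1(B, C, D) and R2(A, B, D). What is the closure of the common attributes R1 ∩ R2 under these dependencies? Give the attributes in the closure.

R1 ∩ R2 = {B, D}.
D → B, C applies, adding C
B → A applies, adding A
Closure: {A, B, C, D}.

A, B, C, D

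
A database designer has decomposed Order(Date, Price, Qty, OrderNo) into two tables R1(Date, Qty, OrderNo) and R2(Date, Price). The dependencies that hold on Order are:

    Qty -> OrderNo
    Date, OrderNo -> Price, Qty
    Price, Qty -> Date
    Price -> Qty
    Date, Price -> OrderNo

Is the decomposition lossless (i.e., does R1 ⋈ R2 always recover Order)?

No

Common attributes: R1 ∩ R2 = {Date}.
No dependency enlarges {Date}, so (Date)⁺ = {Date}.
The closure contains neither all of R1 = {Date, Qty, OrderNo} nor all of R2 = {Date, Price}, so the common attributes are not a superkey of either fragment. The join is lossy.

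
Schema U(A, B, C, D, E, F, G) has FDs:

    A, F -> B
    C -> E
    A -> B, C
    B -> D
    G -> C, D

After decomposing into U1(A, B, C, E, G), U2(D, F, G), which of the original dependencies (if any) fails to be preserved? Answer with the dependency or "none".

Check B → D: no single fragment contains all of {B, D}, and the restricted closure of {B} across the fragments never reaches {D}.
A, F → B is preserved.
C → E is preserved.
A → B, C is preserved.
G → C, D is preserved.

B -> D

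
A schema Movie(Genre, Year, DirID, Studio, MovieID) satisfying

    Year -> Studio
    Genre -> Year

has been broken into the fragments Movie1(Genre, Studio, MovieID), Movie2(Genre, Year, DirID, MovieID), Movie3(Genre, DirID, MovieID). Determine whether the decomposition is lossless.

Chase test. Columns are Genre, Year, DirID, Studio, MovieID; row i has aⱼ where attribute j ∈ Moviei, else bᵢⱼ.
Initial tableau (one row per fragment):
  row 1: a1 b12 b13 a4 a5
  row 2: a1 a2 a3 b24 a5
  row 3: a1 b32 a3 b34 a5
Rows 1 and 2 agree on Genre; apply Genre→Year and equate their Year entries.
Rows 1 and 3 agree on Genre; apply Genre→Year and equate their Year entries.
Rows 1 and 2 agree on Year; apply Year→Studio and equate their Studio entries.
Rows 1 and 3 agree on Year; apply Year→Studio and equate their Studio entries.
Row 2 is now all distinguished symbols — the join is lossless.

Yes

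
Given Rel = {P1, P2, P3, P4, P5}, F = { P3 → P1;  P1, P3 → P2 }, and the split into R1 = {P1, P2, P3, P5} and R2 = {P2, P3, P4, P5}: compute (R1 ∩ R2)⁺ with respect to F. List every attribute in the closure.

R1 ∩ R2 = {P2, P3, P5}.
P3 → P1 applies, adding P1
Closure: {P1, P2, P3, P5}.

P1, P2, P3, P5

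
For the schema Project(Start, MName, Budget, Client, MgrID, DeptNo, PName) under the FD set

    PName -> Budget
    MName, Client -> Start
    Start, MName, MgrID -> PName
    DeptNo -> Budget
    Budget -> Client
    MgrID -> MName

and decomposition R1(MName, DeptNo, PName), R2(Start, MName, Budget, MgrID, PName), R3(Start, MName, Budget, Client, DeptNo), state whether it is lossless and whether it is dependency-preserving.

lossy but dependency-preserving

Lossless test (chase): Rows 1 and 2 agree on PName; apply PName→Budget and equate their Budget entries. Rows 1 and 2 agree on Budget; apply Budget→Client and equate their Client entries. Rows 1 and 3 agree on Budget; apply Budget→Client and equate their Client entries. Rows 1 and 2 agree on MName, Client; apply MName, Client→Start and equate their Start entries. No row becomes fully distinguished — the join is lossy.
Dependency preservation: every FD's attributes lie within a single fragment, so each can be enforced locally — preserved.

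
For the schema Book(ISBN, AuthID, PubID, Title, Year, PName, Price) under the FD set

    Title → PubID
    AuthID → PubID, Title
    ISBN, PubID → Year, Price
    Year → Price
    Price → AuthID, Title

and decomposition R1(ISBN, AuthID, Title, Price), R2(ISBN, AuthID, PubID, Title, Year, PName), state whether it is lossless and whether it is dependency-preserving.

Lossless test: (ISBN, AuthID, Title)⁺ = {ISBN, AuthID, PubID, Title, Year, Price}, which contains all of one fragment — lossless.
Dependency preservation: the restricted closure of {Year} across the fragments never reaches {Price}, so Year → Price cannot be enforced without a join — not preserved.

lossless but not dependency-preserving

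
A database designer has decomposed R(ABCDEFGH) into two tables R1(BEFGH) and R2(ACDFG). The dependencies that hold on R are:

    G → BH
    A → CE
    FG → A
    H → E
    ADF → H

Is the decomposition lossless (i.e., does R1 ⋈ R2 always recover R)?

Yes

Common attributes: R1 ∩ R2 = {FG}.
Closure of {FG}: G → BH applies, adding BH; FG → A applies, adding A; H → E applies, adding E; A → CE applies, adding C. So (FG)⁺ = {ABCEFGH}.
This closure contains every attribute of R1, so R1 ∩ R2 → R1. The join is lossless.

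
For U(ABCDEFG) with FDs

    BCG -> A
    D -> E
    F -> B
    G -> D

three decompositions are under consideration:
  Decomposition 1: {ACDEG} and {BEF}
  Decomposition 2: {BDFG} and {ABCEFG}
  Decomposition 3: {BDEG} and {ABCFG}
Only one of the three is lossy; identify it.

Decomposition 1: common = {E}, closure = {E} → lossy.
Decomposition 2: common = {BFG}, closure = {BDEFG} → lossless.
Decomposition 3: common = {BG}, closure = {BDEG} → lossless.

Decomposition 1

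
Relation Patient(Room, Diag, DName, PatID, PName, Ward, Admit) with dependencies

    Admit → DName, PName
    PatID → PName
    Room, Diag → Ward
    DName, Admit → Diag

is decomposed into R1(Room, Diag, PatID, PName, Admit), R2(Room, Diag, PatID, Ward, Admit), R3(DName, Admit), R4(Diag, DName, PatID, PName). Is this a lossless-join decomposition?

Chase test. Columns are Room, Diag, DName, PatID, PName, Ward, Admit; row i has aⱼ where attribute j ∈ Ri, else bᵢⱼ.
Initial tableau (one row per fragment):
  row 1: a1 a2 b13 a4 a5 b16 a7
  row 2: a1 a2 b23 a4 b25 a6 a7
  row 3: b31 b32 a3 b34 b35 b36 a7
  row 4: b41 a2 a3 a4 a5 b46 b47
Rows 1 and 2 agree on Admit; apply Admit→DName, PName and equate their DName, PName entries.
Rows 1 and 3 agree on Admit; apply Admit→DName, PName and equate their DName, PName entries.
Rows 1 and 2 agree on Room, Diag; apply Room, Diag→Ward and equate their Ward entries.
Rows 1 and 3 agree on DName, Admit; apply DName, Admit→Diag and equate their Diag entries.
Row 1 is now all distinguished symbols — the join is lossless.

Yes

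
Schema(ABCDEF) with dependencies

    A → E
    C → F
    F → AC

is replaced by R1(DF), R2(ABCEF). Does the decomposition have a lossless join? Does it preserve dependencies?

lossy but dependency-preserving

Lossless test: (F)⁺ = {ACEF}, which is a superkey of neither fragment — lossy.
Dependency preservation: every FD's attributes lie within a single fragment, so each can be enforced locally — preserved.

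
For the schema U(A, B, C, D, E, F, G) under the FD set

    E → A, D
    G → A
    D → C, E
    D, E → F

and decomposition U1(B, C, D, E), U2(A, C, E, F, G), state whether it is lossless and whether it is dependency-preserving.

lossy but dependency-preserving

Lossless test: (C, E)⁺ = {A, C, D, E, F}, which is a superkey of neither fragment — lossy.
Dependency preservation: E → A, D; D, E → F are not contained in any single fragment, but the restricted closure of each left-hand side across the fragments still reaches the right-hand side; the remaining FDs each lie inside some fragment. All dependencies are preserved.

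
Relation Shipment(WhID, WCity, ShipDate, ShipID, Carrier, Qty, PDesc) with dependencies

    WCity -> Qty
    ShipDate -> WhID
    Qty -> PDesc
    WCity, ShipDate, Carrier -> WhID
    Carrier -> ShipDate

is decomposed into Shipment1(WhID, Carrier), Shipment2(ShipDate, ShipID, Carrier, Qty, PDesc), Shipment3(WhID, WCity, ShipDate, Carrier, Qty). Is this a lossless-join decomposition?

Chase test. Columns are WhID, WCity, ShipDate, ShipID, Carrier, Qty, PDesc; row i has aⱼ where attribute j ∈ Shipmenti, else bᵢⱼ.
Initial tableau (one row per fragment):
  row 1: a1 b12 b13 b14 a5 b16 b17
  row 2: b21 b22 a3 a4 a5 a6 a7
  row 3: a1 a2 a3 b34 a5 a6 b37
Rows 2 and 3 agree on ShipDate; apply ShipDate→WhID and equate their WhID entries.
Rows 2 and 3 agree on Qty; apply Qty→PDesc and equate their PDesc entries.
Rows 1 and 2 agree on Carrier; apply Carrier→ShipDate and equate their ShipDate entries.
No row becomes fully distinguished — the join is lossy.

No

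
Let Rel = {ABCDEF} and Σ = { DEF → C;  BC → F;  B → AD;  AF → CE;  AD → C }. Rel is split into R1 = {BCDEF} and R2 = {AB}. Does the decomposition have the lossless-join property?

Yes

Common attributes: R1 ∩ R2 = {B}.
Closure of {B}: B → AD applies, adding AD; AD → C applies, adding C; BC → F applies, adding F; AF → CE applies, adding E. So (B)⁺ = {ABCDEF}.
This closure contains every attribute of R1, so R1 ∩ R2 → R1. The join is lossless.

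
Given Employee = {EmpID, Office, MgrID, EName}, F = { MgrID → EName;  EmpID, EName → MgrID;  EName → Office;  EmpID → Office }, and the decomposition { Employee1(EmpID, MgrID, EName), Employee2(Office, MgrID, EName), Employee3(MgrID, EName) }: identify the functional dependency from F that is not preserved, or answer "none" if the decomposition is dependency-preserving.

Check EmpID → Office: no single fragment contains all of {EmpID, Office}, and the restricted closure of {EmpID} across the fragments never reaches {Office}.
MgrID → EName is preserved.
EmpID, EName → MgrID is preserved.
EName → Office is preserved.

EmpID → Office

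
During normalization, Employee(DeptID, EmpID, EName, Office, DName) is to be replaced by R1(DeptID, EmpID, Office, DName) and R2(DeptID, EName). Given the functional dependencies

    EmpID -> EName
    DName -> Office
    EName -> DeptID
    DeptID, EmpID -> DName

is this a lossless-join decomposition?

Common attributes: R1 ∩ R2 = {DeptID}.
No dependency enlarges {DeptID}, so (DeptID)⁺ = {DeptID}.
The closure contains neither all of R1 = {DeptID, EmpID, Office, DName} nor all of R2 = {DeptID, EName}, so the common attributes are not a superkey of either fragment. The join is lossy.

No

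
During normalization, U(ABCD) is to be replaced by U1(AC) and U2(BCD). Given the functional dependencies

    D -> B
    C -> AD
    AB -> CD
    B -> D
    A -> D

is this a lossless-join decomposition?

Yes

Common attributes: U1 ∩ U2 = {C}.
Closure of {C}: C → AD applies, adding AD; D → B applies, adding B. So (C)⁺ = {ABCD}.
This closure contains every attribute of U1, so U1 ∩ U2 → U1. The join is lossless.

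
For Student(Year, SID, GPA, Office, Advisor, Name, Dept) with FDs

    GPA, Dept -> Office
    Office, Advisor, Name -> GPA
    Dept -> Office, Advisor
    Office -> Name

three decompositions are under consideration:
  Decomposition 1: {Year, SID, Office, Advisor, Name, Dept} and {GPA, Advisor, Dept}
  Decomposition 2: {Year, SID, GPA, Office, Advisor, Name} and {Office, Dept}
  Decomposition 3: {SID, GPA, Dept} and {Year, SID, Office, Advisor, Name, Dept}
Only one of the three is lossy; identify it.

Decomposition 2

Decomposition 1: common = {Advisor, Dept}, closure = {GPA, Office, Advisor, Name, Dept} → lossless.
Decomposition 2: common = {Office}, closure = {Office, Name} → lossy.
Decomposition 3: common = {SID, Dept}, closure = {SID, GPA, Office, Advisor, Name, Dept} → lossless.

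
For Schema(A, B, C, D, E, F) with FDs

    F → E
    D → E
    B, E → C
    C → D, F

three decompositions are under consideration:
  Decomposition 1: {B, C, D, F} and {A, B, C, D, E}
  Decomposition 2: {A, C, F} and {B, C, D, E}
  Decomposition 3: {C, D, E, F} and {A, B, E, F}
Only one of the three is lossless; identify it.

Decomposition 1

Decomposition 1: common = {B, C, D}, closure = {B, C, D, E, F} → lossless.
Decomposition 2: common = {C}, closure = {C, D, E, F} → lossy.
Decomposition 3: common = {E, F}, closure = {E, F} → lossy.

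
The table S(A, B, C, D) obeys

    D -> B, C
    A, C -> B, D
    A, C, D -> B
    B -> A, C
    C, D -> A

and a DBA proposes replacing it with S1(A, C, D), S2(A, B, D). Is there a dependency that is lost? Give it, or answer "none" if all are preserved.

D → B, C: restricted closure across fragments reaches B, C.
A, C → B, D: restricted closure across fragments reaches B, D.
A, C, D → B: restricted closure across fragments reaches B.
B → A, C: restricted closure across fragments reaches A, C.
C, D → A lies within S1.
Every dependency is enforceable on the fragments, so the decomposition is dependency-preserving.

none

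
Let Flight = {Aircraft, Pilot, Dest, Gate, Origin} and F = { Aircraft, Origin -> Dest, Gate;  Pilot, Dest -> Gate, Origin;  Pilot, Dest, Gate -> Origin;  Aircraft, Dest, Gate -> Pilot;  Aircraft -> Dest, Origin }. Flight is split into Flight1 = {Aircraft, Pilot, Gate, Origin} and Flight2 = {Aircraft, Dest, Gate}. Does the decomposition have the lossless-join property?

Common attributes: Flight1 ∩ Flight2 = {Aircraft, Gate}.
Closure of {Aircraft, Gate}: Aircraft → Dest, Origin applies, adding Dest, Origin; Aircraft, Dest, Gate → Pilot applies, adding Pilot. So (Aircraft, Gate)⁺ = {Aircraft, Pilot, Dest, Gate, Origin}.
This closure contains every attribute of Flight1, so Flight1 ∩ Flight2 → Flight1. The join is lossless.

Yes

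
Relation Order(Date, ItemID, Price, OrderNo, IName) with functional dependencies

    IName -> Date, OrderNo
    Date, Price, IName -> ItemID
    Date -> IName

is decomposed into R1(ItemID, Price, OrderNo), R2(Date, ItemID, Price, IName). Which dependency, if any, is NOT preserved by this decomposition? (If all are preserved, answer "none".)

IName -> Date, OrderNo

Check IName → Date, OrderNo: no single fragment contains all of {Date, OrderNo, IName}, and the restricted closure of {IName} across the fragments never reaches {Date, OrderNo}.
Date, Price, IName → ItemID is preserved.
Date → IName is preserved.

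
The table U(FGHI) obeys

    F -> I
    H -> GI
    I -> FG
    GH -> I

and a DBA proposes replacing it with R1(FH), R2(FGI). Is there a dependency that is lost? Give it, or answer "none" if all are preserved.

F → I lies within R2.
H → GI: restricted closure across fragments reaches GI.
I → FG lies within R2.
GH → I: restricted closure across fragments reaches I.
Every dependency is enforceable on the fragments, so the decomposition is dependency-preserving.

none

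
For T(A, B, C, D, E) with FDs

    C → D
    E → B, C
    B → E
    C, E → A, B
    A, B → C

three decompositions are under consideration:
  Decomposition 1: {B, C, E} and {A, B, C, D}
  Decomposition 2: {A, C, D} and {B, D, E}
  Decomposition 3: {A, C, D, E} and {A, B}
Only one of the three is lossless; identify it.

Decomposition 1

Decomposition 1: common = {B, C}, closure = {A, B, C, D, E} → lossless.
Decomposition 2: common = {D}, closure = {D} → lossy.
Decomposition 3: common = {A}, closure = {A} → lossy.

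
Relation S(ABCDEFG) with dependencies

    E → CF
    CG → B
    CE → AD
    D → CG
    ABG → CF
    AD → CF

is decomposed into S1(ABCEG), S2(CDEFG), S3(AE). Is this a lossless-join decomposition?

Chase test. Columns are ABCDEFG; row i has aⱼ where attribute j ∈ Si, else bᵢⱼ.
Initial tableau (one row per fragment):
  row 1: a1 a2 a3 b14 a5 b16 a7
  row 2: b21 b22 a3 a4 a5 a6 a7
  row 3: a1 b32 b33 b34 a5 b36 b37
Rows 1 and 2 agree on E; apply E→CF and equate their CF entries.
Rows 1 and 3 agree on E; apply E→CF and equate their CF entries.
Rows 1 and 2 agree on CG; apply CG→B and equate their B entries.
Rows 1 and 2 agree on CE; apply CE→AD and equate their AD entries.
Rows 1 and 3 agree on CE; apply CE→AD and equate their AD entries.
Rows 1 and 3 agree on D; apply D→CG and equate their CG entries.
Rows 1 and 3 agree on CG; apply CG→B and equate their B entries.
Row 1 is now all distinguished symbols — the join is lossless.

Yes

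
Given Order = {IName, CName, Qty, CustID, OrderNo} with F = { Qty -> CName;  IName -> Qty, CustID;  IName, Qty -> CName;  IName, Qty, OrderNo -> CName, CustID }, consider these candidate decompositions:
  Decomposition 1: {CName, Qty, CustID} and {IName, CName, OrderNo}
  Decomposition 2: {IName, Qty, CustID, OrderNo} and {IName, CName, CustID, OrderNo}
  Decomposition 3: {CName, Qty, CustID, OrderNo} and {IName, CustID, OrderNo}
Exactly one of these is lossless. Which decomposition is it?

Decomposition 1: common = {CName}, closure = {CName} → lossy.
Decomposition 2: common = {IName, CustID, OrderNo}, closure = {IName, CName, Qty, CustID, OrderNo} → lossless.
Decomposition 3: common = {CustID, OrderNo}, closure = {CustID, OrderNo} → lossy.

Decomposition 2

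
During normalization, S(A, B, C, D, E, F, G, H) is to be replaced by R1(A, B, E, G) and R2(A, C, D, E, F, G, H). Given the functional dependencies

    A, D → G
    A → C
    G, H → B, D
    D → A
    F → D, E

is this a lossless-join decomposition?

Common attributes: R1 ∩ R2 = {A, E, G}.
Closure of {A, E, G}: A → C applies, adding C. So (A, E, G)⁺ = {A, C, E, G}.
The closure contains neither all of R1 = {A, B, E, G} nor all of R2 = {A, C, D, E, F, G, H}, so the common attributes are not a superkey of either fragment. The join is lossy.

No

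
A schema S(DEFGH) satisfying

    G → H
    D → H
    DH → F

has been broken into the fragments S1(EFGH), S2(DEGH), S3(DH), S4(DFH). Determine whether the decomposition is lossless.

Chase test. Columns are DEFGH; row i has aⱼ where attribute j ∈ Si, else bᵢⱼ.
Initial tableau (one row per fragment):
  row 1: b11 a2 a3 a4 a5
  row 2: a1 a2 b23 a4 a5
  row 3: a1 b32 b33 b34 a5
  row 4: a1 b42 a3 b44 a5
Rows 2 and 3 agree on DH; apply DH→F and equate their F entries.
Rows 2 and 4 agree on DH; apply DH→F and equate their F entries.
Row 2 is now all distinguished symbols — the join is lossless.

Yes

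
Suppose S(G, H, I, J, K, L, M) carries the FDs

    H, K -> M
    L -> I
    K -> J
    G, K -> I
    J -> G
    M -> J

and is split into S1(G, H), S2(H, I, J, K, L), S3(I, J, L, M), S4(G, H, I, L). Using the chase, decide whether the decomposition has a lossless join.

No

Chase test. Columns are G, H, I, J, K, L, M; row i has aⱼ where attribute j ∈ Si, else bᵢⱼ.
Initial tableau (one row per fragment):
  row 1: a1 a2 b13 b14 b15 b16 b17
  row 2: b21 a2 a3 a4 a5 a6 b27
  row 3: b31 b32 a3 a4 b35 a6 a7
  row 4: a1 a2 a3 b44 b45 a6 b47
Rows 2 and 3 agree on J; apply J→G and equate their G entries.
No row becomes fully distinguished — the join is lossy.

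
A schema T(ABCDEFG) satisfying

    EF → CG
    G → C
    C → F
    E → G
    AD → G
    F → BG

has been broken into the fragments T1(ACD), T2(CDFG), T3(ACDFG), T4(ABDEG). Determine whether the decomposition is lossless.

Chase test. Columns are ABCDEFG; row i has aⱼ where attribute j ∈ Ti, else bᵢⱼ.
Initial tableau (one row per fragment):
  row 1: a1 b12 a3 a4 b15 b16 b17
  row 2: b21 b22 a3 a4 b25 a6 a7
  row 3: a1 b32 a3 a4 b35 a6 a7
  row 4: a1 a2 b43 a4 a5 b46 a7
Rows 2 and 4 agree on G; apply G→C and equate their C entries.
Rows 1 and 2 agree on C; apply C→F and equate their F entries.
Rows 1 and 4 agree on C; apply C→F and equate their F entries.
Rows 1 and 3 agree on AD; apply AD→G and equate their G entries.
Rows 1 and 2 agree on F; apply F→BG and equate their BG entries.
Rows 1 and 3 agree on F; apply F→BG and equate their BG entries.
Rows 1 and 4 agree on F; apply F→BG and equate their BG entries.
Row 4 is now all distinguished symbols — the join is lossless.

Yes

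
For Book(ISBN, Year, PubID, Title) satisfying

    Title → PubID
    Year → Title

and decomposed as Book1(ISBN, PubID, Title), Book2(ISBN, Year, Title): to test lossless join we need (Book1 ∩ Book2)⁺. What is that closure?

ISBN, PubID, Title

Book1 ∩ Book2 = {ISBN, Title}.
Title → PubID applies, adding PubID
Closure: {ISBN, PubID, Title}.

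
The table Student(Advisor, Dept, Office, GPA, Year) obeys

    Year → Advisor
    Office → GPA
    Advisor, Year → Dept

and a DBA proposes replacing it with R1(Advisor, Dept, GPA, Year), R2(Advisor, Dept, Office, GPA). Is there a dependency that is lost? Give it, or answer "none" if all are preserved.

Year → Advisor lies within R1.
Office → GPA lies within R2.
Advisor, Year → Dept lies within R1.
Every dependency is enforceable on the fragments, so the decomposition is dependency-preserving.

none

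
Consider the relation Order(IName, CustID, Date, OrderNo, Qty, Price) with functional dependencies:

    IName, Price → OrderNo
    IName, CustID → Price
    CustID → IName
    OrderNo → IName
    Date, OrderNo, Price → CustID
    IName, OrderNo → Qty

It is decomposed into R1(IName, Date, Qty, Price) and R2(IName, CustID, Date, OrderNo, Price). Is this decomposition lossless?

Yes

Common attributes: R1 ∩ R2 = {IName, Date, Price}.
Closure of {IName, Date, Price}: IName, Price → OrderNo applies, adding OrderNo; Date, OrderNo, Price → CustID applies, adding CustID; IName, OrderNo → Qty applies, adding Qty. So (IName, Date, Price)⁺ = {IName, CustID, Date, OrderNo, Qty, Price}.
This closure contains every attribute of R1, so R1 ∩ R2 → R1. The join is lossless.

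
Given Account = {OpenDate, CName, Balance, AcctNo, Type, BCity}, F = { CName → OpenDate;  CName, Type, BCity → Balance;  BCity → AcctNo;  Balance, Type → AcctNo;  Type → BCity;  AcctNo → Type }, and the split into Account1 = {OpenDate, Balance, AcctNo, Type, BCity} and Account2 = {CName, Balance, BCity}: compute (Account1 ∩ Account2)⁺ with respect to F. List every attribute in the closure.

Account1 ∩ Account2 = {Balance, BCity}.
BCity → AcctNo applies, adding AcctNo
AcctNo → Type applies, adding Type
Closure: {Balance, AcctNo, Type, BCity}.

Balance, AcctNo, Type, BCity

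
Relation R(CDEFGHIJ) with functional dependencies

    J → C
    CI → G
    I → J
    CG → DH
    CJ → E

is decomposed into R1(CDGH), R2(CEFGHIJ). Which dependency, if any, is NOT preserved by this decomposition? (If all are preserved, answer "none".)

none

J → C lies within R2.
CI → G lies within R2.
I → J lies within R2.
CG → DH lies within R1.
CJ → E lies within R2.
Every dependency is enforceable on the fragments, so the decomposition is dependency-preserving.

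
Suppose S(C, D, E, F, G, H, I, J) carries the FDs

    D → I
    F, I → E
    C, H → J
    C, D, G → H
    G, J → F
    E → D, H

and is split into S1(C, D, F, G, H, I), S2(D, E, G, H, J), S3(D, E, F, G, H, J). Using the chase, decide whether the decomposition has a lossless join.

No

Chase test. Columns are C, D, E, F, G, H, I, J; row i has aⱼ where attribute j ∈ Si, else bᵢⱼ.
Initial tableau (one row per fragment):
  row 1: a1 a2 b13 a4 a5 a6 a7 b18
  row 2: b21 a2 a3 b24 a5 a6 b27 a8
  row 3: b31 a2 a3 a4 a5 a6 b37 a8
Rows 1 and 2 agree on D; apply D→I and equate their I entries.
Rows 1 and 3 agree on D; apply D→I and equate their I entries.
Rows 1 and 3 agree on F, I; apply F, I→E and equate their E entries.
Rows 2 and 3 agree on G, J; apply G, J→F and equate their F entries.
No row becomes fully distinguished — the join is lossy.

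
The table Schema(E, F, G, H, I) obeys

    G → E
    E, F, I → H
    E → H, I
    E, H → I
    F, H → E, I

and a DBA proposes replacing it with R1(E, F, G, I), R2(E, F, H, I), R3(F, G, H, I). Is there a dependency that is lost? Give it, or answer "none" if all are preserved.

G → E lies within R1.
E, F, I → H lies within R2.
E → H, I lies within R2.
E, H → I lies within R2.
F, H → E, I lies within R2.
Every dependency is enforceable on the fragments, so the decomposition is dependency-preserving.

none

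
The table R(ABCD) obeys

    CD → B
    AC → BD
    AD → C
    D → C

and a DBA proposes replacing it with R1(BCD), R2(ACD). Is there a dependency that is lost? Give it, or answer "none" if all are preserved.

none

CD → B lies within R1.
AC → BD: restricted closure across fragments reaches BD.
AD → C lies within R2.
D → C lies within R1.
Every dependency is enforceable on the fragments, so the decomposition is dependency-preserving.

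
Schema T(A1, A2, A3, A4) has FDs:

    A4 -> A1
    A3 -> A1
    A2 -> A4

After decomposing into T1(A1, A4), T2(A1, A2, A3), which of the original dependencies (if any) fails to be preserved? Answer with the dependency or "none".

Check A2 → A4: no single fragment contains all of {A2, A4}, and the restricted closure of {A2} across the fragments never reaches {A4}.
A4 → A1 is preserved.
A3 → A1 is preserved.

A2 -> A4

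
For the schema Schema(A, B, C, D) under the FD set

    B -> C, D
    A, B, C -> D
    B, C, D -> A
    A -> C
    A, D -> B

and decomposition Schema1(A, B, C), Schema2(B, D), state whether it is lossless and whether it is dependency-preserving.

lossless but not dependency-preserving

Lossless test: (B)⁺ = {A, B, C, D}, which contains all of one fragment — lossless.
Dependency preservation: the restricted closure of {A, D} across the fragments never reaches {B}, so A, D → B cannot be enforced without a join — not preserved.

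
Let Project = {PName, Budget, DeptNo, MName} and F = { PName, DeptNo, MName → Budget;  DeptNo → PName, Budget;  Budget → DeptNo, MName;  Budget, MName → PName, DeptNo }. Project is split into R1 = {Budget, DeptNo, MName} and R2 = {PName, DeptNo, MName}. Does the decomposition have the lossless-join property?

Yes

Common attributes: R1 ∩ R2 = {DeptNo, MName}.
Closure of {DeptNo, MName}: DeptNo → PName, Budget applies, adding PName, Budget. So (DeptNo, MName)⁺ = {PName, Budget, DeptNo, MName}.
This closure contains every attribute of R1, so R1 ∩ R2 → R1. The join is lossless.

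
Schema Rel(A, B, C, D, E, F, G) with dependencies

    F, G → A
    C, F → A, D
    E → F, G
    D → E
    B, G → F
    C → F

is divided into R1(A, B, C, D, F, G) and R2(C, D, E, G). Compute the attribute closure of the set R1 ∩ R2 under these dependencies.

R1 ∩ R2 = {C, D, G}.
D → E applies, adding E
C → F applies, adding F
F, G → A applies, adding A
Closure: {A, C, D, E, F, G}.

A, C, D, E, F, G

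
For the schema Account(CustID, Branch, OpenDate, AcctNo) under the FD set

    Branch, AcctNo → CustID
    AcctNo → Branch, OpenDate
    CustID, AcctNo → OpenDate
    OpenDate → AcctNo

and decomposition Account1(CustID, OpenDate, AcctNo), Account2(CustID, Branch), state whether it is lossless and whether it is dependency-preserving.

lossy and not dependency-preserving

Lossless test: (CustID)⁺ = {CustID}, which is a superkey of neither fragment — lossy.
Dependency preservation: the restricted closure of {AcctNo} across the fragments never reaches {Branch, OpenDate}, so AcctNo → Branch, OpenDate cannot be enforced without a join — not preserved.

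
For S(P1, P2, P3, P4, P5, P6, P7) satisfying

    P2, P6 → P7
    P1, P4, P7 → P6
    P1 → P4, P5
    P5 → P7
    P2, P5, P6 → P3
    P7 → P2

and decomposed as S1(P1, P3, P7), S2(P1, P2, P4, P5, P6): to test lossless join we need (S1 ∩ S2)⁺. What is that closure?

S1 ∩ S2 = {P1}.
P1 → P4, P5 applies, adding P4, P5
P5 → P7 applies, adding P7
P7 → P2 applies, adding P2
P1, P4, P7 → P6 applies, adding P6
P2, P5, P6 → P3 applies, adding P3
Closure: {P1, P2, P3, P4, P5, P6, P7}.

P1, P2, P3, P4, P5, P6, P7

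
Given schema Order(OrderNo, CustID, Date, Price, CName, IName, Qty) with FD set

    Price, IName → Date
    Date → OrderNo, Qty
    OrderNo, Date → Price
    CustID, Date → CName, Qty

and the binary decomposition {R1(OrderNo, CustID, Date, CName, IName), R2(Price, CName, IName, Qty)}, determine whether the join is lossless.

Common attributes: R1 ∩ R2 = {CName, IName}.
No dependency enlarges {CName, IName}, so (CName, IName)⁺ = {CName, IName}.
The closure contains neither all of R1 = {OrderNo, CustID, Date, CName, IName} nor all of R2 = {Price, CName, IName, Qty}, so the common attributes are not a superkey of either fragment. The join is lossy.

No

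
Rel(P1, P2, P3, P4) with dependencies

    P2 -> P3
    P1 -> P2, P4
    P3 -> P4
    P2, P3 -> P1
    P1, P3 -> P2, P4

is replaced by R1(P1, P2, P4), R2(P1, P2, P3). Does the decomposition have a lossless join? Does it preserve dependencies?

lossless but not dependency-preserving

Lossless test: (P1, P2)⁺ = {P1, P2, P3, P4}, which contains all of one fragment — lossless.
Dependency preservation: the restricted closure of {P3} across the fragments never reaches {P4}, so P3 → P4 cannot be enforced without a join — not preserved.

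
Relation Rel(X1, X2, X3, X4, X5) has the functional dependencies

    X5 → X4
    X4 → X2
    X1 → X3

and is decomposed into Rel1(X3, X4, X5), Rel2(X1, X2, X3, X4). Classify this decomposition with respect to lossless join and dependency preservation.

Lossless test: (X3, X4)⁺ = {X2, X3, X4}, which is a superkey of neither fragment — lossy.
Dependency preservation: every FD's attributes lie within a single fragment, so each can be enforced locally — preserved.

lossy but dependency-preserving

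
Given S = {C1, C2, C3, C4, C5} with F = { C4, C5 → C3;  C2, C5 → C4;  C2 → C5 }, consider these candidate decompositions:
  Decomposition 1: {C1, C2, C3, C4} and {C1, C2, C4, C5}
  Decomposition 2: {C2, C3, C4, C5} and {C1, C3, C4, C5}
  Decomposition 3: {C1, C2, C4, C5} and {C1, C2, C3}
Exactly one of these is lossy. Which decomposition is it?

Decomposition 1: common = {C1, C2, C4}, closure = {C1, C2, C3, C4, C5} → lossless.
Decomposition 2: common = {C3, C4, C5}, closure = {C3, C4, C5} → lossy.
Decomposition 3: common = {C1, C2}, closure = {C1, C2, C3, C4, C5} → lossless.

Decomposition 2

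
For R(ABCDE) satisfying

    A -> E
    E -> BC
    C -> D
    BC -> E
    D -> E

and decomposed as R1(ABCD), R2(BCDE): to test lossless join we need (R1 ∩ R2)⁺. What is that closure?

BCDE

R1 ∩ R2 = {BCD}.
BC → E applies, adding E
Closure: {BCDE}.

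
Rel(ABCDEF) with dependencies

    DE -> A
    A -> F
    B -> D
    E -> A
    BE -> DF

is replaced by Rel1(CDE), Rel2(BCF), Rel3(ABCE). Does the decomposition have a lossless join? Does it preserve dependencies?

Lossless test (chase): Rows 2 and 3 agree on B; apply B→D and equate their D entries. Rows 1 and 3 agree on E; apply E→A and equate their A entries. Rows 1 and 3 agree on A; apply A→F and equate their F entries. No row becomes fully distinguished — the join is lossy.
Dependency preservation: the restricted closure of {A} across the fragments never reaches {F}, so A → F cannot be enforced without a join — not preserved.

lossy and not dependency-preserving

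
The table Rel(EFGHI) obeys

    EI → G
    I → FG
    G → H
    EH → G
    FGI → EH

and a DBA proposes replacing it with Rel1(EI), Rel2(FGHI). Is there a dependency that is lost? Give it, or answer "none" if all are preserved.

Check EH → G: no single fragment contains all of {EGH}, and the restricted closure of {EH} across the fragments never reaches {G}.
EI → G is preserved.
I → FG is preserved.
G → H is preserved.
FGI → EH is preserved.

EH → G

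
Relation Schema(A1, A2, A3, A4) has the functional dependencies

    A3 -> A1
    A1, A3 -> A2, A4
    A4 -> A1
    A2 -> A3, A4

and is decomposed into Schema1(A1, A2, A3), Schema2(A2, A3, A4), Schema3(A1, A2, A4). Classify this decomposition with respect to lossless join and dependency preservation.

lossless and dependency-preserving

Lossless test (chase): Rows 1 and 2 agree on A3; apply A3→A1 and equate their A1 entries. Rows 1 and 2 agree on A1, A3; apply A1, A3→A2, A4 and equate their A2, A4 entries. Rows 1 and 3 agree on A2; apply A2→A3, A4 and equate their A3, A4 entries. Row 1 is now all distinguished symbols — the join is lossless.
Dependency preservation: A1, A3 → A2, A4 is not contained in any single fragment, but the restricted closure of its left-hand side across the fragments still reaches the right-hand side; the remaining FDs each lie inside some fragment. All dependencies are preserved.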